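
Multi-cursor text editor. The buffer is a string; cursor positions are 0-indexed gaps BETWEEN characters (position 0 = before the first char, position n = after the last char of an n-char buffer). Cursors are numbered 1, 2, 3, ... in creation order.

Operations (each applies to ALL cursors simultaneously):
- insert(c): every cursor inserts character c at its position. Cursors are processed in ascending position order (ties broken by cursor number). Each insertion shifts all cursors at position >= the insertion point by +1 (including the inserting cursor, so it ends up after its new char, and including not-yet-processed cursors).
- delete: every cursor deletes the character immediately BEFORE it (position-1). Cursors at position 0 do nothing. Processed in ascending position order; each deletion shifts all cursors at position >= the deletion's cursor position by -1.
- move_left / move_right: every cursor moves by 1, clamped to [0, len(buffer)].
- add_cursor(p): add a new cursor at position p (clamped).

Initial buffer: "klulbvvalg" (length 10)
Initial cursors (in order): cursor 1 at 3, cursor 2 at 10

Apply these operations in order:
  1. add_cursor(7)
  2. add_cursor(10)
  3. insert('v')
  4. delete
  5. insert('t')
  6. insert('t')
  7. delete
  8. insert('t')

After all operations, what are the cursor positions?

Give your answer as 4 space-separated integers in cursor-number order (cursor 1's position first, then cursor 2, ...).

After op 1 (add_cursor(7)): buffer="klulbvvalg" (len 10), cursors c1@3 c3@7 c2@10, authorship ..........
After op 2 (add_cursor(10)): buffer="klulbvvalg" (len 10), cursors c1@3 c3@7 c2@10 c4@10, authorship ..........
After op 3 (insert('v')): buffer="kluvlbvvvalgvv" (len 14), cursors c1@4 c3@9 c2@14 c4@14, authorship ...1....3...24
After op 4 (delete): buffer="klulbvvalg" (len 10), cursors c1@3 c3@7 c2@10 c4@10, authorship ..........
After op 5 (insert('t')): buffer="klutlbvvtalgtt" (len 14), cursors c1@4 c3@9 c2@14 c4@14, authorship ...1....3...24
After op 6 (insert('t')): buffer="kluttlbvvttalgtttt" (len 18), cursors c1@5 c3@11 c2@18 c4@18, authorship ...11....33...2424
After op 7 (delete): buffer="klutlbvvtalgtt" (len 14), cursors c1@4 c3@9 c2@14 c4@14, authorship ...1....3...24
After op 8 (insert('t')): buffer="kluttlbvvttalgtttt" (len 18), cursors c1@5 c3@11 c2@18 c4@18, authorship ...11....33...2424

Answer: 5 18 11 18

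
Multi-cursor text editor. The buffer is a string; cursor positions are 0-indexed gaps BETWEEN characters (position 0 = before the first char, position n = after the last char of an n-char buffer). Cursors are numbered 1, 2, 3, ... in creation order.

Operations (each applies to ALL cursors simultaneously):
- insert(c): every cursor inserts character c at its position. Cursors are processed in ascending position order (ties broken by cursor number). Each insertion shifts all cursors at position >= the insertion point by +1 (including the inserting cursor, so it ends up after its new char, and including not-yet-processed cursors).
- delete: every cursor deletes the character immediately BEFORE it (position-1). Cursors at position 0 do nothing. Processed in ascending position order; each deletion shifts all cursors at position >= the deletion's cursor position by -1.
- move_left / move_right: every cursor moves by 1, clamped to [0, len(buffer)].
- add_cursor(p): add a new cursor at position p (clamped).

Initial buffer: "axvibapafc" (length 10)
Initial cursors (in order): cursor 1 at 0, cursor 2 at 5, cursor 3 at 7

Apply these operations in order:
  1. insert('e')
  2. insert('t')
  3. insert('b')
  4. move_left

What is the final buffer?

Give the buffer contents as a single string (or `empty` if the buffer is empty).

After op 1 (insert('e')): buffer="eaxvibeapeafc" (len 13), cursors c1@1 c2@7 c3@10, authorship 1.....2..3...
After op 2 (insert('t')): buffer="etaxvibetapetafc" (len 16), cursors c1@2 c2@9 c3@13, authorship 11.....22..33...
After op 3 (insert('b')): buffer="etbaxvibetbapetbafc" (len 19), cursors c1@3 c2@11 c3@16, authorship 111.....222..333...
After op 4 (move_left): buffer="etbaxvibetbapetbafc" (len 19), cursors c1@2 c2@10 c3@15, authorship 111.....222..333...

Answer: etbaxvibetbapetbafc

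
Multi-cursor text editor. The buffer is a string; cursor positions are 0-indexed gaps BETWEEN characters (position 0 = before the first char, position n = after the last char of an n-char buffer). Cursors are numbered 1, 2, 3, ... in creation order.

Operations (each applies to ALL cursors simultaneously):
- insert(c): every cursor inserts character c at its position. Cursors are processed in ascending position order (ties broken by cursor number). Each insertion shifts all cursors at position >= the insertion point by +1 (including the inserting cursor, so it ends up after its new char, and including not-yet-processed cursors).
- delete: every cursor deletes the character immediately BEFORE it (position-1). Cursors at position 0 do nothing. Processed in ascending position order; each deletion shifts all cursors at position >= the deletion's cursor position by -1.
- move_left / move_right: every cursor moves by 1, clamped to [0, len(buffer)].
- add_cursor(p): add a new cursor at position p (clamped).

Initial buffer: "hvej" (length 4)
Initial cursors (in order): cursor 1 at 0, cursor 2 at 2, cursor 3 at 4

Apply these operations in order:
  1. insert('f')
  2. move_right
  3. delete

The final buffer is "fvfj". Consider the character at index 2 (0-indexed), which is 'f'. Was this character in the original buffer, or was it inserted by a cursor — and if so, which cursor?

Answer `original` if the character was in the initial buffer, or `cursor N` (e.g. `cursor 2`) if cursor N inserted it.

After op 1 (insert('f')): buffer="fhvfejf" (len 7), cursors c1@1 c2@4 c3@7, authorship 1..2..3
After op 2 (move_right): buffer="fhvfejf" (len 7), cursors c1@2 c2@5 c3@7, authorship 1..2..3
After op 3 (delete): buffer="fvfj" (len 4), cursors c1@1 c2@3 c3@4, authorship 1.2.
Authorship (.=original, N=cursor N): 1 . 2 .
Index 2: author = 2

Answer: cursor 2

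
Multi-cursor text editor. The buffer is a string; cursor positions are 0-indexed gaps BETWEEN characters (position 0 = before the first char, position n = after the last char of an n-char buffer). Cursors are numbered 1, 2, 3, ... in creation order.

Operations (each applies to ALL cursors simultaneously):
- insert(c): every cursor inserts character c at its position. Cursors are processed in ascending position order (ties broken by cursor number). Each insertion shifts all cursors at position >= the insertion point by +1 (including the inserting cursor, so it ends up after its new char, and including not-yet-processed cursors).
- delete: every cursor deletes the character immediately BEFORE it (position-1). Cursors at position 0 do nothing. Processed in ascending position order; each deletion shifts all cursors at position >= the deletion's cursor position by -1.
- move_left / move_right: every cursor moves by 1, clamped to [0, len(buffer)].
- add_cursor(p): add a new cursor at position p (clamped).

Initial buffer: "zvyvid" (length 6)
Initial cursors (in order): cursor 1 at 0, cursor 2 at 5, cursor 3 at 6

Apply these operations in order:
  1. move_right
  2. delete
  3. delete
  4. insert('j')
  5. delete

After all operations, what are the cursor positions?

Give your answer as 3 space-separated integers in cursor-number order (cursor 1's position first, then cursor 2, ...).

Answer: 0 1 1

Derivation:
After op 1 (move_right): buffer="zvyvid" (len 6), cursors c1@1 c2@6 c3@6, authorship ......
After op 2 (delete): buffer="vyv" (len 3), cursors c1@0 c2@3 c3@3, authorship ...
After op 3 (delete): buffer="v" (len 1), cursors c1@0 c2@1 c3@1, authorship .
After op 4 (insert('j')): buffer="jvjj" (len 4), cursors c1@1 c2@4 c3@4, authorship 1.23
After op 5 (delete): buffer="v" (len 1), cursors c1@0 c2@1 c3@1, authorship .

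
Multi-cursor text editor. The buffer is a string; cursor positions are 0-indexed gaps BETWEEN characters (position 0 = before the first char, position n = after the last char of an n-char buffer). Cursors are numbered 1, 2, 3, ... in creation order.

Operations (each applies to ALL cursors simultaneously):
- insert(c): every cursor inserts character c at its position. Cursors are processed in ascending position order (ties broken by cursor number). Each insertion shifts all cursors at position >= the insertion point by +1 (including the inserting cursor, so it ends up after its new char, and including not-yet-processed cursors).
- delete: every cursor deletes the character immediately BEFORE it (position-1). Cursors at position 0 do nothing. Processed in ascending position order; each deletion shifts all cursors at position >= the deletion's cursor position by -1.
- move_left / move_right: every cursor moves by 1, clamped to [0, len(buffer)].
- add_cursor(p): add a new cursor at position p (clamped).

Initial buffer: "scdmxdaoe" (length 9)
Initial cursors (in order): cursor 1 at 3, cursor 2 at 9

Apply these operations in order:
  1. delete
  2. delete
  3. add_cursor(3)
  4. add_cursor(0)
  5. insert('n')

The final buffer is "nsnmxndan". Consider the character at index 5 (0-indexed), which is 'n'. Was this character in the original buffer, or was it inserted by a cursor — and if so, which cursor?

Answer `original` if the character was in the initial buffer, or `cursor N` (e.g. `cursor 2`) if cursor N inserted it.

After op 1 (delete): buffer="scmxdao" (len 7), cursors c1@2 c2@7, authorship .......
After op 2 (delete): buffer="smxda" (len 5), cursors c1@1 c2@5, authorship .....
After op 3 (add_cursor(3)): buffer="smxda" (len 5), cursors c1@1 c3@3 c2@5, authorship .....
After op 4 (add_cursor(0)): buffer="smxda" (len 5), cursors c4@0 c1@1 c3@3 c2@5, authorship .....
After op 5 (insert('n')): buffer="nsnmxndan" (len 9), cursors c4@1 c1@3 c3@6 c2@9, authorship 4.1..3..2
Authorship (.=original, N=cursor N): 4 . 1 . . 3 . . 2
Index 5: author = 3

Answer: cursor 3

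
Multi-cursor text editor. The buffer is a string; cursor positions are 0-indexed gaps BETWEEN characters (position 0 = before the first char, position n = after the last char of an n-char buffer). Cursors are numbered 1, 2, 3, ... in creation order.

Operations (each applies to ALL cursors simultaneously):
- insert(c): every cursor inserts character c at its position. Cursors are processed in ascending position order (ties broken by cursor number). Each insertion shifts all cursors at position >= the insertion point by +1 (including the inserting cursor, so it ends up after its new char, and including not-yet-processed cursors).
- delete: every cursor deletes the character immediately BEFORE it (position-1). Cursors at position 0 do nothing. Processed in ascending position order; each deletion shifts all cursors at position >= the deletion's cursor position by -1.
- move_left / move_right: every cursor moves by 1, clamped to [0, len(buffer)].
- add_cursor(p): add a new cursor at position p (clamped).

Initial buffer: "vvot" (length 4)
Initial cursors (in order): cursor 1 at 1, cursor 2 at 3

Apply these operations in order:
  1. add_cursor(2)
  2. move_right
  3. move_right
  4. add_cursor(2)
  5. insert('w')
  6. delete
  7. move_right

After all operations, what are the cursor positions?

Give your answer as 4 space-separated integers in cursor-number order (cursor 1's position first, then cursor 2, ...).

Answer: 4 4 4 3

Derivation:
After op 1 (add_cursor(2)): buffer="vvot" (len 4), cursors c1@1 c3@2 c2@3, authorship ....
After op 2 (move_right): buffer="vvot" (len 4), cursors c1@2 c3@3 c2@4, authorship ....
After op 3 (move_right): buffer="vvot" (len 4), cursors c1@3 c2@4 c3@4, authorship ....
After op 4 (add_cursor(2)): buffer="vvot" (len 4), cursors c4@2 c1@3 c2@4 c3@4, authorship ....
After op 5 (insert('w')): buffer="vvwowtww" (len 8), cursors c4@3 c1@5 c2@8 c3@8, authorship ..4.1.23
After op 6 (delete): buffer="vvot" (len 4), cursors c4@2 c1@3 c2@4 c3@4, authorship ....
After op 7 (move_right): buffer="vvot" (len 4), cursors c4@3 c1@4 c2@4 c3@4, authorship ....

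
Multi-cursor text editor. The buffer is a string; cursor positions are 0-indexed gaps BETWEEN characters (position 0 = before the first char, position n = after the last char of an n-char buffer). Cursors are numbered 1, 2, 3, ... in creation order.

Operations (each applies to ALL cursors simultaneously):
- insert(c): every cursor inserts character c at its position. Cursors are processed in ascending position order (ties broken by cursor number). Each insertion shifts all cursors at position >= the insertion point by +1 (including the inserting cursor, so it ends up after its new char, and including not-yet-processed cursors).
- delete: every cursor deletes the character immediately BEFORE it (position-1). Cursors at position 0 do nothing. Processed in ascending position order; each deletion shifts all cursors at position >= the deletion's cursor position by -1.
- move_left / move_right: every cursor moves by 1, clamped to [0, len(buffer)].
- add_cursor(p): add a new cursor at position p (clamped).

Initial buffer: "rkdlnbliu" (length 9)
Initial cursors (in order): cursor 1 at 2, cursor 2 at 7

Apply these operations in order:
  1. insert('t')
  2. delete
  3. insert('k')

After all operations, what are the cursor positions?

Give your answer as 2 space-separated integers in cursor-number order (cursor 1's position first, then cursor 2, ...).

Answer: 3 9

Derivation:
After op 1 (insert('t')): buffer="rktdlnbltiu" (len 11), cursors c1@3 c2@9, authorship ..1.....2..
After op 2 (delete): buffer="rkdlnbliu" (len 9), cursors c1@2 c2@7, authorship .........
After op 3 (insert('k')): buffer="rkkdlnblkiu" (len 11), cursors c1@3 c2@9, authorship ..1.....2..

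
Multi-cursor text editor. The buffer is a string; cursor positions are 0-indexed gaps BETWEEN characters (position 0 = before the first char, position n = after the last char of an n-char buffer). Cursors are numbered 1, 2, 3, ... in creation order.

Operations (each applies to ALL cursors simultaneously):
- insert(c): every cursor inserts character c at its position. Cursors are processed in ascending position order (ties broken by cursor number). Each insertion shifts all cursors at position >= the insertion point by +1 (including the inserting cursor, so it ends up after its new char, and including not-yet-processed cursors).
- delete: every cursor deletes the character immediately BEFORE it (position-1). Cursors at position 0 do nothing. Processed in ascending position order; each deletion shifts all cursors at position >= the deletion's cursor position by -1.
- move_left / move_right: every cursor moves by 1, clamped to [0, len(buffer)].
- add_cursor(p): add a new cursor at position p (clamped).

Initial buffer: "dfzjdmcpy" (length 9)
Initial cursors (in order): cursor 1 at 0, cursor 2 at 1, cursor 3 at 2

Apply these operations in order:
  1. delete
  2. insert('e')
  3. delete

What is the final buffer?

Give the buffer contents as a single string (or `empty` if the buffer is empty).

Answer: zjdmcpy

Derivation:
After op 1 (delete): buffer="zjdmcpy" (len 7), cursors c1@0 c2@0 c3@0, authorship .......
After op 2 (insert('e')): buffer="eeezjdmcpy" (len 10), cursors c1@3 c2@3 c3@3, authorship 123.......
After op 3 (delete): buffer="zjdmcpy" (len 7), cursors c1@0 c2@0 c3@0, authorship .......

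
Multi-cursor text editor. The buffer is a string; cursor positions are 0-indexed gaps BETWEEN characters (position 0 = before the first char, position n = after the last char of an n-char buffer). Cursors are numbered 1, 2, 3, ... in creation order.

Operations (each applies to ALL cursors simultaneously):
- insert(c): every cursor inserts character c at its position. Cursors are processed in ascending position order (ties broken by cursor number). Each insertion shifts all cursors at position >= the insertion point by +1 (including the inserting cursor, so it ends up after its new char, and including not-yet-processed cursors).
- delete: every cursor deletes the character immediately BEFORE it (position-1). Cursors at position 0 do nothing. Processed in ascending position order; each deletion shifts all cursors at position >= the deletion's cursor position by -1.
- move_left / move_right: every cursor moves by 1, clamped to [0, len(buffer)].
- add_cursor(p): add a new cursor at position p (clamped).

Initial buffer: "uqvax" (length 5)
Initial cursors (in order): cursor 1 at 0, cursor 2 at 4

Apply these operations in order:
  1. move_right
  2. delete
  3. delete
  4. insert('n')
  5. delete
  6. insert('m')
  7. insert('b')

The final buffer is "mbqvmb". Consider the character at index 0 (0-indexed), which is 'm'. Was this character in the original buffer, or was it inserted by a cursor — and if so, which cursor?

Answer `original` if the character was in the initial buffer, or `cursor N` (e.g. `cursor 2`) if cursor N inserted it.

After op 1 (move_right): buffer="uqvax" (len 5), cursors c1@1 c2@5, authorship .....
After op 2 (delete): buffer="qva" (len 3), cursors c1@0 c2@3, authorship ...
After op 3 (delete): buffer="qv" (len 2), cursors c1@0 c2@2, authorship ..
After op 4 (insert('n')): buffer="nqvn" (len 4), cursors c1@1 c2@4, authorship 1..2
After op 5 (delete): buffer="qv" (len 2), cursors c1@0 c2@2, authorship ..
After op 6 (insert('m')): buffer="mqvm" (len 4), cursors c1@1 c2@4, authorship 1..2
After op 7 (insert('b')): buffer="mbqvmb" (len 6), cursors c1@2 c2@6, authorship 11..22
Authorship (.=original, N=cursor N): 1 1 . . 2 2
Index 0: author = 1

Answer: cursor 1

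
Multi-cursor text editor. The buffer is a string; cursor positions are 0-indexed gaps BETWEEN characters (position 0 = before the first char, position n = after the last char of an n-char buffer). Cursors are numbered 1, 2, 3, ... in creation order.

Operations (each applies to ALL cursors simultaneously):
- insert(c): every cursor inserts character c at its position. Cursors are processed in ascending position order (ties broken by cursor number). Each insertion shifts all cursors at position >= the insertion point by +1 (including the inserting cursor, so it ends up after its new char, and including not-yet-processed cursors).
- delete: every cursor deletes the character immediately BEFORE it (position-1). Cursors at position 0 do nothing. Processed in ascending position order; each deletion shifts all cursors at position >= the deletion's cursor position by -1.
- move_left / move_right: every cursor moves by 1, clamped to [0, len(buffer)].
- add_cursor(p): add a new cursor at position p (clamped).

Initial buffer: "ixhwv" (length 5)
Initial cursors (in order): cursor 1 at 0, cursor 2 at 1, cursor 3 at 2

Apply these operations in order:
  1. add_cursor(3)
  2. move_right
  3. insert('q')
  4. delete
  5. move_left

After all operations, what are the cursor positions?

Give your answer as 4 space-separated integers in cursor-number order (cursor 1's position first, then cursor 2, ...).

After op 1 (add_cursor(3)): buffer="ixhwv" (len 5), cursors c1@0 c2@1 c3@2 c4@3, authorship .....
After op 2 (move_right): buffer="ixhwv" (len 5), cursors c1@1 c2@2 c3@3 c4@4, authorship .....
After op 3 (insert('q')): buffer="iqxqhqwqv" (len 9), cursors c1@2 c2@4 c3@6 c4@8, authorship .1.2.3.4.
After op 4 (delete): buffer="ixhwv" (len 5), cursors c1@1 c2@2 c3@3 c4@4, authorship .....
After op 5 (move_left): buffer="ixhwv" (len 5), cursors c1@0 c2@1 c3@2 c4@3, authorship .....

Answer: 0 1 2 3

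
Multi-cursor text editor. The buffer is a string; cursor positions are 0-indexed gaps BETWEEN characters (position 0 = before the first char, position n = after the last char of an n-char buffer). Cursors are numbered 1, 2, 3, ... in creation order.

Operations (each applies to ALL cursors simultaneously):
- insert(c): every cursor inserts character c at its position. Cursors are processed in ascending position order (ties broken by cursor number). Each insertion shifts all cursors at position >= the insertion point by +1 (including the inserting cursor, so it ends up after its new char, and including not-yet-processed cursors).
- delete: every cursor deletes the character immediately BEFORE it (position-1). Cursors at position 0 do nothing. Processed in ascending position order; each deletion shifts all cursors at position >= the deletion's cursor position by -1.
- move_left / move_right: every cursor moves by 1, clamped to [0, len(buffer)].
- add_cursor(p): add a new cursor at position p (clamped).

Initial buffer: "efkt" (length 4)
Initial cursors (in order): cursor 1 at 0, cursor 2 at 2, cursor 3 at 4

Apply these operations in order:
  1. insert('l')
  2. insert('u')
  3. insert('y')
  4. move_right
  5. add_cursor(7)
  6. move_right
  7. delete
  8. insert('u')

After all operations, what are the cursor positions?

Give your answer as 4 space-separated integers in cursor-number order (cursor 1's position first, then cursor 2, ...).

Answer: 5 10 13 8

Derivation:
After op 1 (insert('l')): buffer="leflktl" (len 7), cursors c1@1 c2@4 c3@7, authorship 1..2..3
After op 2 (insert('u')): buffer="luefluktlu" (len 10), cursors c1@2 c2@6 c3@10, authorship 11..22..33
After op 3 (insert('y')): buffer="luyefluyktluy" (len 13), cursors c1@3 c2@8 c3@13, authorship 111..222..333
After op 4 (move_right): buffer="luyefluyktluy" (len 13), cursors c1@4 c2@9 c3@13, authorship 111..222..333
After op 5 (add_cursor(7)): buffer="luyefluyktluy" (len 13), cursors c1@4 c4@7 c2@9 c3@13, authorship 111..222..333
After op 6 (move_right): buffer="luyefluyktluy" (len 13), cursors c1@5 c4@8 c2@10 c3@13, authorship 111..222..333
After op 7 (delete): buffer="luyeluklu" (len 9), cursors c1@4 c4@6 c2@7 c3@9, authorship 111.22.33
After op 8 (insert('u')): buffer="luyeuluukuluu" (len 13), cursors c1@5 c4@8 c2@10 c3@13, authorship 111.1224.2333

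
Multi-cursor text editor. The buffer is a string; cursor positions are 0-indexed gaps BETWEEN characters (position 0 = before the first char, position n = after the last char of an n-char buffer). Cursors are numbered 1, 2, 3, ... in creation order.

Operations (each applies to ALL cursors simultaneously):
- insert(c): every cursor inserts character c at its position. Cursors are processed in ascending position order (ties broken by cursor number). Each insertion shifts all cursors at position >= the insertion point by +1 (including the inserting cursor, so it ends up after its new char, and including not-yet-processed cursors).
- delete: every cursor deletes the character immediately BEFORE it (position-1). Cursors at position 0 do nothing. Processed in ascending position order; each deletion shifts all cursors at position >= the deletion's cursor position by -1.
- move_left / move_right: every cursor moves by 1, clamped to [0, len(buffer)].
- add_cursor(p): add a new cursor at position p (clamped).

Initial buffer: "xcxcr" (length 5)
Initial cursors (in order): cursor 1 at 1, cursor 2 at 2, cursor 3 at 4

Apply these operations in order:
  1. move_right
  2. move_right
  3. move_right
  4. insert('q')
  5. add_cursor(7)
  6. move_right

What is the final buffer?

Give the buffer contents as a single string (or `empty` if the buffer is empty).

Answer: xcxcqrqq

Derivation:
After op 1 (move_right): buffer="xcxcr" (len 5), cursors c1@2 c2@3 c3@5, authorship .....
After op 2 (move_right): buffer="xcxcr" (len 5), cursors c1@3 c2@4 c3@5, authorship .....
After op 3 (move_right): buffer="xcxcr" (len 5), cursors c1@4 c2@5 c3@5, authorship .....
After op 4 (insert('q')): buffer="xcxcqrqq" (len 8), cursors c1@5 c2@8 c3@8, authorship ....1.23
After op 5 (add_cursor(7)): buffer="xcxcqrqq" (len 8), cursors c1@5 c4@7 c2@8 c3@8, authorship ....1.23
After op 6 (move_right): buffer="xcxcqrqq" (len 8), cursors c1@6 c2@8 c3@8 c4@8, authorship ....1.23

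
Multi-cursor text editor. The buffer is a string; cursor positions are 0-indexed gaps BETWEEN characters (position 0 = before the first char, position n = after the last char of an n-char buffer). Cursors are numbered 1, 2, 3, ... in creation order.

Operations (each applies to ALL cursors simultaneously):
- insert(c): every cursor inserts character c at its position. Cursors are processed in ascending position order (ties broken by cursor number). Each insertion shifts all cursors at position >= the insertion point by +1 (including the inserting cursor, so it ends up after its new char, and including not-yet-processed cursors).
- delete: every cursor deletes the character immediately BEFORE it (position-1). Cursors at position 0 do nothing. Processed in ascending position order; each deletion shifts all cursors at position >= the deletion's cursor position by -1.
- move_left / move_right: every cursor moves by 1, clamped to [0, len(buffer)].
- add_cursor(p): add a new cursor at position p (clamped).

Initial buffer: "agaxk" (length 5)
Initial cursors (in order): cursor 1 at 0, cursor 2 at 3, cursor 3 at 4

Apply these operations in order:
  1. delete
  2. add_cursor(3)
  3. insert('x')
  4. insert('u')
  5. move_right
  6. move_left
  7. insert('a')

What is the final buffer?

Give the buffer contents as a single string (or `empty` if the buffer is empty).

Answer: xuaagxxuuaakxau

Derivation:
After op 1 (delete): buffer="agk" (len 3), cursors c1@0 c2@2 c3@2, authorship ...
After op 2 (add_cursor(3)): buffer="agk" (len 3), cursors c1@0 c2@2 c3@2 c4@3, authorship ...
After op 3 (insert('x')): buffer="xagxxkx" (len 7), cursors c1@1 c2@5 c3@5 c4@7, authorship 1..23.4
After op 4 (insert('u')): buffer="xuagxxuukxu" (len 11), cursors c1@2 c2@8 c3@8 c4@11, authorship 11..2323.44
After op 5 (move_right): buffer="xuagxxuukxu" (len 11), cursors c1@3 c2@9 c3@9 c4@11, authorship 11..2323.44
After op 6 (move_left): buffer="xuagxxuukxu" (len 11), cursors c1@2 c2@8 c3@8 c4@10, authorship 11..2323.44
After op 7 (insert('a')): buffer="xuaagxxuuaakxau" (len 15), cursors c1@3 c2@11 c3@11 c4@14, authorship 111..232323.444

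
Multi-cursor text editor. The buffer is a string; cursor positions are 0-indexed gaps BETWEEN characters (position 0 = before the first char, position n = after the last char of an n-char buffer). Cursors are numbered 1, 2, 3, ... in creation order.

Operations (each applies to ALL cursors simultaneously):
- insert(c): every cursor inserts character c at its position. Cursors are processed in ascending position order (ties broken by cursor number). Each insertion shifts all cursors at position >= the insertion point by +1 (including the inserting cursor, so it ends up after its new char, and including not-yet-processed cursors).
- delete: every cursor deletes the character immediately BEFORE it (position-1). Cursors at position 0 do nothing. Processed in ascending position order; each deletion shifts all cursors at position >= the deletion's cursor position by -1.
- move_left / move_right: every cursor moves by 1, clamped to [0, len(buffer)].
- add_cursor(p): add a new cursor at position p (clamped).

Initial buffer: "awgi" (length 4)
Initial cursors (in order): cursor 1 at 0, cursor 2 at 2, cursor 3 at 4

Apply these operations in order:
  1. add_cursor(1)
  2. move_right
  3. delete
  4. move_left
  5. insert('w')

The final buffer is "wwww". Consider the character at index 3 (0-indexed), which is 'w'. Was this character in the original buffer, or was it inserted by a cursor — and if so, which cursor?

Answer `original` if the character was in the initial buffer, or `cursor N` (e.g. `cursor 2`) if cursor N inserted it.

Answer: cursor 4

Derivation:
After op 1 (add_cursor(1)): buffer="awgi" (len 4), cursors c1@0 c4@1 c2@2 c3@4, authorship ....
After op 2 (move_right): buffer="awgi" (len 4), cursors c1@1 c4@2 c2@3 c3@4, authorship ....
After op 3 (delete): buffer="" (len 0), cursors c1@0 c2@0 c3@0 c4@0, authorship 
After op 4 (move_left): buffer="" (len 0), cursors c1@0 c2@0 c3@0 c4@0, authorship 
After op 5 (insert('w')): buffer="wwww" (len 4), cursors c1@4 c2@4 c3@4 c4@4, authorship 1234
Authorship (.=original, N=cursor N): 1 2 3 4
Index 3: author = 4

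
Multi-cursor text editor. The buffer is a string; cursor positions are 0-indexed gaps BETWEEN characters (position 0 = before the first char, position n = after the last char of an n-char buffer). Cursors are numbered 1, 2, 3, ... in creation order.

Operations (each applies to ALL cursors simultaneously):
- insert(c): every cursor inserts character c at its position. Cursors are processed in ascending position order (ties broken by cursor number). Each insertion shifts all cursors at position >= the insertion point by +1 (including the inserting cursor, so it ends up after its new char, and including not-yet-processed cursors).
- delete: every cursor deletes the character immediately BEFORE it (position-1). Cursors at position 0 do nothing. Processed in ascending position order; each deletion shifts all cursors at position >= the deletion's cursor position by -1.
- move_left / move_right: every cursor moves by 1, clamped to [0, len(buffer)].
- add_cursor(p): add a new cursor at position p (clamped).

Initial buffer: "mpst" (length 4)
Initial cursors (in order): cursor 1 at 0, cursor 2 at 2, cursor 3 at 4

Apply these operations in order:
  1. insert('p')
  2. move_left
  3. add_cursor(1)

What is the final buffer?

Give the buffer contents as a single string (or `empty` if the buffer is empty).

After op 1 (insert('p')): buffer="pmppstp" (len 7), cursors c1@1 c2@4 c3@7, authorship 1..2..3
After op 2 (move_left): buffer="pmppstp" (len 7), cursors c1@0 c2@3 c3@6, authorship 1..2..3
After op 3 (add_cursor(1)): buffer="pmppstp" (len 7), cursors c1@0 c4@1 c2@3 c3@6, authorship 1..2..3

Answer: pmppstp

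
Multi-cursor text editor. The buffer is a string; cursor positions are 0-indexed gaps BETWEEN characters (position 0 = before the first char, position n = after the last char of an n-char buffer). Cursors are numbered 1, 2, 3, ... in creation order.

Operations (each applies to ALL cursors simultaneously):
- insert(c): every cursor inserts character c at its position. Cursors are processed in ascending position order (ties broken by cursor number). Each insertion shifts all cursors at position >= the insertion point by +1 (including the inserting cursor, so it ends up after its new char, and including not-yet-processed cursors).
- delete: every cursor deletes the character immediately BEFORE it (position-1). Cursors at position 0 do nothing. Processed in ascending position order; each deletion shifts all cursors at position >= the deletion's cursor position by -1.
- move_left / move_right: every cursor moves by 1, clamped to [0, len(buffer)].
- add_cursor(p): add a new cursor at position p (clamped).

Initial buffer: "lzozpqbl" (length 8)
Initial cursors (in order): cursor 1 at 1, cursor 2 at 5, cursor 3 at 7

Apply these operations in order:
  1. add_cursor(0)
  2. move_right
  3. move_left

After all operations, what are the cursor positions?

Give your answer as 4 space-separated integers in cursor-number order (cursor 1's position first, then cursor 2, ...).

After op 1 (add_cursor(0)): buffer="lzozpqbl" (len 8), cursors c4@0 c1@1 c2@5 c3@7, authorship ........
After op 2 (move_right): buffer="lzozpqbl" (len 8), cursors c4@1 c1@2 c2@6 c3@8, authorship ........
After op 3 (move_left): buffer="lzozpqbl" (len 8), cursors c4@0 c1@1 c2@5 c3@7, authorship ........

Answer: 1 5 7 0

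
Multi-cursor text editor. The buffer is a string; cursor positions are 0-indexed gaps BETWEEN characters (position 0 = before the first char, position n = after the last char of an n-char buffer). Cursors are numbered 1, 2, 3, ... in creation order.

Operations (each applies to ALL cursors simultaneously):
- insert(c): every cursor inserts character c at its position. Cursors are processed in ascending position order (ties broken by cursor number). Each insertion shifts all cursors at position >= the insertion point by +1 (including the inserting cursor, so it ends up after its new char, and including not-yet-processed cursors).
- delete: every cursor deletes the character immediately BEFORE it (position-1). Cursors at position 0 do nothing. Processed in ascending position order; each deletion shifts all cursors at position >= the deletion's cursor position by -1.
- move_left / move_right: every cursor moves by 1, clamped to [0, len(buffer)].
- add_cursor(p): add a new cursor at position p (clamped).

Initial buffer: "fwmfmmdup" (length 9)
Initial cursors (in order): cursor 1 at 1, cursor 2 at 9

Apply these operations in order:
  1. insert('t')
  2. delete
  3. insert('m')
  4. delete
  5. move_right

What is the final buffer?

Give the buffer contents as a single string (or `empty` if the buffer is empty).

Answer: fwmfmmdup

Derivation:
After op 1 (insert('t')): buffer="ftwmfmmdupt" (len 11), cursors c1@2 c2@11, authorship .1........2
After op 2 (delete): buffer="fwmfmmdup" (len 9), cursors c1@1 c2@9, authorship .........
After op 3 (insert('m')): buffer="fmwmfmmdupm" (len 11), cursors c1@2 c2@11, authorship .1........2
After op 4 (delete): buffer="fwmfmmdup" (len 9), cursors c1@1 c2@9, authorship .........
After op 5 (move_right): buffer="fwmfmmdup" (len 9), cursors c1@2 c2@9, authorship .........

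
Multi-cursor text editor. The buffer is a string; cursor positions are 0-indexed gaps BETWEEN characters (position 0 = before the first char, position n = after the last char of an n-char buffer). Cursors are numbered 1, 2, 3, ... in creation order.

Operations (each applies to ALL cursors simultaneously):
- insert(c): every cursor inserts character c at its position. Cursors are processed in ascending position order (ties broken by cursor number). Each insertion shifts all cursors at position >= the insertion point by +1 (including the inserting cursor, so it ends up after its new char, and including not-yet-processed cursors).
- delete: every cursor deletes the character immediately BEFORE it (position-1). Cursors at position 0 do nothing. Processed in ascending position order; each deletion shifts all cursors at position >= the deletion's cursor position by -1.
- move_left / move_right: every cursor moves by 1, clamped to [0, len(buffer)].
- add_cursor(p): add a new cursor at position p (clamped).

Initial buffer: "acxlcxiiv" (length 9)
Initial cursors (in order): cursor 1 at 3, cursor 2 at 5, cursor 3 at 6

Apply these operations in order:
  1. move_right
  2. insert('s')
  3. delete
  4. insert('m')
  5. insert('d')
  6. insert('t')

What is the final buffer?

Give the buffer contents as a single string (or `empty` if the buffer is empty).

After op 1 (move_right): buffer="acxlcxiiv" (len 9), cursors c1@4 c2@6 c3@7, authorship .........
After op 2 (insert('s')): buffer="acxlscxsisiv" (len 12), cursors c1@5 c2@8 c3@10, authorship ....1..2.3..
After op 3 (delete): buffer="acxlcxiiv" (len 9), cursors c1@4 c2@6 c3@7, authorship .........
After op 4 (insert('m')): buffer="acxlmcxmimiv" (len 12), cursors c1@5 c2@8 c3@10, authorship ....1..2.3..
After op 5 (insert('d')): buffer="acxlmdcxmdimdiv" (len 15), cursors c1@6 c2@10 c3@13, authorship ....11..22.33..
After op 6 (insert('t')): buffer="acxlmdtcxmdtimdtiv" (len 18), cursors c1@7 c2@12 c3@16, authorship ....111..222.333..

Answer: acxlmdtcxmdtimdtiv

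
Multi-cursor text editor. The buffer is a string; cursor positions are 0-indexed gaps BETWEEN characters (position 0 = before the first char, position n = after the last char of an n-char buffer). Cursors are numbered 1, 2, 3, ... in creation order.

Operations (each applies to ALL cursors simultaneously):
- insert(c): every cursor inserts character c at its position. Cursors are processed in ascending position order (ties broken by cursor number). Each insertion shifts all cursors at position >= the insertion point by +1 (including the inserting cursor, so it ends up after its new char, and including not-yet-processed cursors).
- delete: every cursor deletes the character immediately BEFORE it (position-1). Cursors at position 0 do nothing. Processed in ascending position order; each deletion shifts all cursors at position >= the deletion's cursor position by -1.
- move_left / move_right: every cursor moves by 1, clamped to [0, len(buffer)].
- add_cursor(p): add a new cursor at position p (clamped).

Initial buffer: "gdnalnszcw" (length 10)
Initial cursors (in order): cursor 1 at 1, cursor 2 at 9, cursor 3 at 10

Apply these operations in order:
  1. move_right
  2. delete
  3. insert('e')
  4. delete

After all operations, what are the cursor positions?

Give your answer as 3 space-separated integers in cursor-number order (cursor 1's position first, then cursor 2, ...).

After op 1 (move_right): buffer="gdnalnszcw" (len 10), cursors c1@2 c2@10 c3@10, authorship ..........
After op 2 (delete): buffer="gnalnsz" (len 7), cursors c1@1 c2@7 c3@7, authorship .......
After op 3 (insert('e')): buffer="genalnszee" (len 10), cursors c1@2 c2@10 c3@10, authorship .1......23
After op 4 (delete): buffer="gnalnsz" (len 7), cursors c1@1 c2@7 c3@7, authorship .......

Answer: 1 7 7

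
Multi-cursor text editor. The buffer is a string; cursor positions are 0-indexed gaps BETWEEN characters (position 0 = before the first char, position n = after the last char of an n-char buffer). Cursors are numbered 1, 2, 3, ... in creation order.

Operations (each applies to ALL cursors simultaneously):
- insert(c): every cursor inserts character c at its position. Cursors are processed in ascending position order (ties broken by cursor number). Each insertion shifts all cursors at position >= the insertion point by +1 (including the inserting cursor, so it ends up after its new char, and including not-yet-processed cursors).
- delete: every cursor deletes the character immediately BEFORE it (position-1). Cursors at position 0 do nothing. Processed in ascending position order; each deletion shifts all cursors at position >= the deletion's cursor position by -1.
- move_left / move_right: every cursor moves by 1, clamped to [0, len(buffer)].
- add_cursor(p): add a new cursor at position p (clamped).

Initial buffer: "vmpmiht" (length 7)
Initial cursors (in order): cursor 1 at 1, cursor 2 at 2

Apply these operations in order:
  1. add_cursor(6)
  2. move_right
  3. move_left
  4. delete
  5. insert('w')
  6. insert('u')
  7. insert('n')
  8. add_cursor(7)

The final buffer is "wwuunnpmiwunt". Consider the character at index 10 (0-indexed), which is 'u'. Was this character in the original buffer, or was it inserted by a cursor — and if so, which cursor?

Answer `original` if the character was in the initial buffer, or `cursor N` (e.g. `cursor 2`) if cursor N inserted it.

Answer: cursor 3

Derivation:
After op 1 (add_cursor(6)): buffer="vmpmiht" (len 7), cursors c1@1 c2@2 c3@6, authorship .......
After op 2 (move_right): buffer="vmpmiht" (len 7), cursors c1@2 c2@3 c3@7, authorship .......
After op 3 (move_left): buffer="vmpmiht" (len 7), cursors c1@1 c2@2 c3@6, authorship .......
After op 4 (delete): buffer="pmit" (len 4), cursors c1@0 c2@0 c3@3, authorship ....
After op 5 (insert('w')): buffer="wwpmiwt" (len 7), cursors c1@2 c2@2 c3@6, authorship 12...3.
After op 6 (insert('u')): buffer="wwuupmiwut" (len 10), cursors c1@4 c2@4 c3@9, authorship 1212...33.
After op 7 (insert('n')): buffer="wwuunnpmiwunt" (len 13), cursors c1@6 c2@6 c3@12, authorship 121212...333.
After op 8 (add_cursor(7)): buffer="wwuunnpmiwunt" (len 13), cursors c1@6 c2@6 c4@7 c3@12, authorship 121212...333.
Authorship (.=original, N=cursor N): 1 2 1 2 1 2 . . . 3 3 3 .
Index 10: author = 3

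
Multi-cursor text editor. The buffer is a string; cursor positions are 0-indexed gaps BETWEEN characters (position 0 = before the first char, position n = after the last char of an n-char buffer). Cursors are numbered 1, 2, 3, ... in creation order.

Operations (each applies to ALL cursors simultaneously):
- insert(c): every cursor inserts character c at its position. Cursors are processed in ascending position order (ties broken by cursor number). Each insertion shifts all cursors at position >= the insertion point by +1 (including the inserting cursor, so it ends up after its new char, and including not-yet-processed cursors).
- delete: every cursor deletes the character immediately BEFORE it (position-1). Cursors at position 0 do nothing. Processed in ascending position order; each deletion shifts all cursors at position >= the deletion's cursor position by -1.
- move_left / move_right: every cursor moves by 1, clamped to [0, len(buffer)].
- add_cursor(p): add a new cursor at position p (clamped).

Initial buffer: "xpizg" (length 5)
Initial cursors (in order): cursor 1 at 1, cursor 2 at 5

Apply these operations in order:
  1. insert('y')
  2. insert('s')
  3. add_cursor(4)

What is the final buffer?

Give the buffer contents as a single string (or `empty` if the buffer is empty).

After op 1 (insert('y')): buffer="xypizgy" (len 7), cursors c1@2 c2@7, authorship .1....2
After op 2 (insert('s')): buffer="xyspizgys" (len 9), cursors c1@3 c2@9, authorship .11....22
After op 3 (add_cursor(4)): buffer="xyspizgys" (len 9), cursors c1@3 c3@4 c2@9, authorship .11....22

Answer: xyspizgys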